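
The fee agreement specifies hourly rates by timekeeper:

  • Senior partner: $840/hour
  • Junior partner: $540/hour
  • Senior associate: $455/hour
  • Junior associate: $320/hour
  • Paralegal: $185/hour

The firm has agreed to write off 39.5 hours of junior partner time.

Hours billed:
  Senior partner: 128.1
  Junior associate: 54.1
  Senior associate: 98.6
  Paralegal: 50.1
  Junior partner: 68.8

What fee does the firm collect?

Senior partner: 128.1 × $840 = $107,604.00
Junior partner: 68.8 × $540 = $37,152.00
Senior associate: 98.6 × $455 = $44,863.00
Junior associate: 54.1 × $320 = $17,312.00
Paralegal: 50.1 × $185 = $9,268.50
Subtotal: $216,199.50
Write-off: 39.5 × $540 = $21,330.00
Total: $216,199.50 − $21,330.00 = $194,869.50

$194,869.50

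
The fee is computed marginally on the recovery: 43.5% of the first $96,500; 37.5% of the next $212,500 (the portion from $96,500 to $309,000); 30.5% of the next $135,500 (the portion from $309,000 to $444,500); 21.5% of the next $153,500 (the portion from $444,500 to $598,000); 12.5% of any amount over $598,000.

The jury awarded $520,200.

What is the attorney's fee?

$179,268.00

First $96,500 at 43.5% = $41,977.50
Next $212,500 at 37.5% = $79,687.50
Next $135,500 at 30.5% = $41,327.50
Remaining $75,700 at 21.5% = $16,275.50
Fee: $41,977.50 + $79,687.50 + $41,327.50 + $16,275.50 = $179,268.00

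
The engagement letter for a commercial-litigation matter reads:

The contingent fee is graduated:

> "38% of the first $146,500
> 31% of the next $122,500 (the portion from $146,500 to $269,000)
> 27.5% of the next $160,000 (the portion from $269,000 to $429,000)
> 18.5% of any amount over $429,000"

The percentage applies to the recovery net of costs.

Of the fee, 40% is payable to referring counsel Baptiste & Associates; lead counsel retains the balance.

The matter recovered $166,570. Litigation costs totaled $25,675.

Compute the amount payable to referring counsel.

Fee base (net of costs): $166,570 − $25,675 = $140,895
First $140,895 at 38% = $53,540.10
Referral share: 40% of $53,540.10 = $21,416.04; lead counsel retains $53,540.10 − $21,416.04 = $32,124.06.

$21,416.04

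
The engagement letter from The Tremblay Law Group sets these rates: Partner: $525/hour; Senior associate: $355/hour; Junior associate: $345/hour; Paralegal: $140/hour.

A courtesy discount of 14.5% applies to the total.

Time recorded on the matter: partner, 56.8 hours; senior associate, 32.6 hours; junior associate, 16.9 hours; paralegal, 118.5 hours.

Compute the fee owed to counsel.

$54,560.54

Partner: 56.8 × $525 = $29,820.00
Senior associate: 32.6 × $355 = $11,573.00
Junior associate: 16.9 × $345 = $5,830.50
Paralegal: 118.5 × $140 = $16,590.00
Subtotal: $63,813.50
Less 14.5% discount: −$9,252.96
Total: $63,813.50 − $9,252.96 = $54,560.54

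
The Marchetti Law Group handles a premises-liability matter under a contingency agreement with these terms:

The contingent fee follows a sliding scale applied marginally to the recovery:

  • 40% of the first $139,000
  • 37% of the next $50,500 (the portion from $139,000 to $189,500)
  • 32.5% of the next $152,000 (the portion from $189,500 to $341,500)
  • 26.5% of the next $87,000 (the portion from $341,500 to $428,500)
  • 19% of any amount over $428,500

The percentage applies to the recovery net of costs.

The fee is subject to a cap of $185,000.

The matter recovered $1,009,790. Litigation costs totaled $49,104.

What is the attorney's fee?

Fee base (net of costs): $1,009,790 − $49,104 = $960,686
First $139,000 at 40% = $55,600.00
Next $50,500 at 37% = $18,685.00
Next $152,000 at 32.5% = $49,400.00
Next $87,000 at 26.5% = $23,055.00
Remaining $532,186 at 19% = $101,115.34
Fee: $55,600.00 + $18,685.00 + $49,400.00 + $23,055.00 + $101,115.34 = $247,855.34
$247,855.34 exceeds the $185,000 cap, so the fee is capped at $185,000.00.

$185,000.00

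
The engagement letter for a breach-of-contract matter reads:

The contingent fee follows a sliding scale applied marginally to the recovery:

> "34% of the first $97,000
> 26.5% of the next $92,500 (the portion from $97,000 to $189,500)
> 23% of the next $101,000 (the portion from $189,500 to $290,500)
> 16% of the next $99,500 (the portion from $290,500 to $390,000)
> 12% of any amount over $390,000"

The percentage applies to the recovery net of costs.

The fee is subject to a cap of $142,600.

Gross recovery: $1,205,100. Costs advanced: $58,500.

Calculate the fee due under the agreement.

$142,600.00

Fee base (net of costs): $1,205,100 − $58,500 = $1,146,600
First $97,000 at 34% = $32,980.00
Next $92,500 at 26.5% = $24,512.50
Next $101,000 at 23% = $23,230.00
Next $99,500 at 16% = $15,920.00
Remaining $756,600 at 12% = $90,792.00
Fee: $32,980.00 + $24,512.50 + $23,230.00 + $15,920.00 + $90,792.00 = $187,434.50
$187,434.50 exceeds the $142,600 cap, so the fee is capped at $142,600.00.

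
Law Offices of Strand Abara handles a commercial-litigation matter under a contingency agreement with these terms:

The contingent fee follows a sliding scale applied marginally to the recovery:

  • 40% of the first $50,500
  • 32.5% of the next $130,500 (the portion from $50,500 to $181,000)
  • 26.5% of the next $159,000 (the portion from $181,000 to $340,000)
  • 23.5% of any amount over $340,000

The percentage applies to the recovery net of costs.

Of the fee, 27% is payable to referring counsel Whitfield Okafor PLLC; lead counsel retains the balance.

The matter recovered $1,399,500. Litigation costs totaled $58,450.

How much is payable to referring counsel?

Fee base (net of costs): $1,399,500 − $58,450 = $1,341,050
First $50,500 at 40% = $20,200.00
Next $130,500 at 32.5% = $42,412.50
Next $159,000 at 26.5% = $42,135.00
Remaining $1,001,050 at 23.5% = $235,246.75
Fee: $20,200.00 + $42,412.50 + $42,135.00 + $235,246.75 = $339,994.25
Referral share: 27% of $339,994.25 = $91,798.45; lead counsel retains $339,994.25 − $91,798.45 = $248,195.80.

$91,798.45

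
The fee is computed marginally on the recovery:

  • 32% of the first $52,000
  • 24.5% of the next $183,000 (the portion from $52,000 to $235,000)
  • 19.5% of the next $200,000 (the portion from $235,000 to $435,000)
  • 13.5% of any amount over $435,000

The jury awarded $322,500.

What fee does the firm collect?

$78,537.50

First $52,000 at 32% = $16,640.00
Next $183,000 at 24.5% = $44,835.00
Remaining $87,500 at 19.5% = $17,062.50
Fee: $16,640.00 + $44,835.00 + $17,062.50 = $78,537.50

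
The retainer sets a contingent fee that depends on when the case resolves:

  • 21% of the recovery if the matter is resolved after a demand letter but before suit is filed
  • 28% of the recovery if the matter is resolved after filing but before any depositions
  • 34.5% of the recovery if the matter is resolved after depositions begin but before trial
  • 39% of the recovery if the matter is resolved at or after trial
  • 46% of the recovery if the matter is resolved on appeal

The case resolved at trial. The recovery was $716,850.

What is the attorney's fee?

The matter resolved at trial, so the 39% rate applies.
$716,850 × 39% = $279,571.50

$279,571.50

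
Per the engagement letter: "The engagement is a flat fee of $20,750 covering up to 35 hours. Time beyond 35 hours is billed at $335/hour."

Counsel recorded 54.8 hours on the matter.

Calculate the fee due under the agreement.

$27,383.00

Flat fee: $20,750.00
Excess hours: 54.8 − 35 = 19.8
Overrun: 19.8 × $335 = $6,633.00
Total: $20,750.00 + $6,633.00 = $27,383.00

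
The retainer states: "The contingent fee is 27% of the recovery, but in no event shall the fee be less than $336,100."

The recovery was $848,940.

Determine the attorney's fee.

27% of $848,940 = $229,213.80
That is below the $336,100 minimum, so the minimum applies.

$336,100.00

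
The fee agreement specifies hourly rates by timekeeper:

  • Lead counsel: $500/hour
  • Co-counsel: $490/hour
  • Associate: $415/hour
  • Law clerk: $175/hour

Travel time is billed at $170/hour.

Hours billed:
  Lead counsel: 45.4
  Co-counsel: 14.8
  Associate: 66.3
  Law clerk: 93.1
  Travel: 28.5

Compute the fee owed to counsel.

$78,604.00

Lead counsel: 45.4 × $500 = $22,700.00
Co-counsel: 14.8 × $490 = $7,252.00
Associate: 66.3 × $415 = $27,514.50
Law clerk: 93.1 × $175 = $16,292.50
Subtotal: $22,700.00 + $7,252.00 + $27,514.50 + $16,292.50 = $73,759.00
Travel: 28.5 × $170 = $4,845.00
Total: $73,759.00 + $4,845.00 = $78,604.00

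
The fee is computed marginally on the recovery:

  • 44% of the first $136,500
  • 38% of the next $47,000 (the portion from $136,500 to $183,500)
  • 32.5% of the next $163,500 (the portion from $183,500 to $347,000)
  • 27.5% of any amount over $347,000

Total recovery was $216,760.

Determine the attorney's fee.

First $136,500 at 44% = $60,060.00
Next $47,000 at 38% = $17,860.00
Remaining $33,260 at 32.5% = $10,809.50
Fee: $60,060.00 + $17,860.00 + $10,809.50 = $88,729.50

$88,729.50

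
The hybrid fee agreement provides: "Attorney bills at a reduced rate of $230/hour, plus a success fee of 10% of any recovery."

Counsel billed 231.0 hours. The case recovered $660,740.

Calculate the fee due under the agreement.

Hourly: 231.0 × $230 = $53,130.00
Success fee: 10% of $660,740 = $66,074.00
Total: $53,130.00 + $66,074.00 = $119,204.00

$119,204.00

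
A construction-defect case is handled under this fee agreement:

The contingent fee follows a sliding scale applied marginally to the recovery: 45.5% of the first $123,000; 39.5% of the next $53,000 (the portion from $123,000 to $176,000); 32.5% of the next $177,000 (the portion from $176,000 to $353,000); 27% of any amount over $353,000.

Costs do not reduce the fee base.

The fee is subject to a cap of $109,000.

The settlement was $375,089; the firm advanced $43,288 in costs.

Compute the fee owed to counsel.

Fee base is the gross recovery, $375,089; costs are reimbursed separately.
First $123,000 at 45.5% = $55,965.00
Next $53,000 at 39.5% = $20,935.00
Next $177,000 at 32.5% = $57,525.00
Remaining $22,089 at 27% = $5,964.03
Fee: $55,965.00 + $20,935.00 + $57,525.00 + $5,964.03 = $140,389.03
$140,389.03 exceeds the $109,000 cap, so the fee is capped at $109,000.00.

$109,000.00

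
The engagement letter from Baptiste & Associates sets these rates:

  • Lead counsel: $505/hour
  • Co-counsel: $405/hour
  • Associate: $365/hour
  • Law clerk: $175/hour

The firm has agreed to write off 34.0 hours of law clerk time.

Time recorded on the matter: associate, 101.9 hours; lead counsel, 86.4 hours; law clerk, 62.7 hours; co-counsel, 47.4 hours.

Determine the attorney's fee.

Lead counsel: 86.4 × $505 = $43,632.00
Co-counsel: 47.4 × $405 = $19,197.00
Associate: 101.9 × $365 = $37,193.50
Law clerk: 62.7 × $175 = $10,972.50
Subtotal: $110,995.00
Write-off: 34.0 × $175 = $5,950.00
Total: $110,995.00 − $5,950.00 = $105,045.00

$105,045.00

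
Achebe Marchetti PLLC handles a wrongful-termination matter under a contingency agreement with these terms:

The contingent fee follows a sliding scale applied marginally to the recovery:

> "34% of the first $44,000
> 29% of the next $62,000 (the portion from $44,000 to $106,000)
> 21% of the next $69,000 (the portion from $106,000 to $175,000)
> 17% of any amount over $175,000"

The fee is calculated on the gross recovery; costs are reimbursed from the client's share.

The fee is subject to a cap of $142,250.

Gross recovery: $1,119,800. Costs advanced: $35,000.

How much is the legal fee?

Fee base is the gross recovery, $1,119,800; costs are reimbursed separately.
First $44,000 at 34% = $14,960.00
Next $62,000 at 29% = $17,980.00
Next $69,000 at 21% = $14,490.00
Remaining $944,800 at 17% = $160,616.00
Fee: $14,960.00 + $17,980.00 + $14,490.00 + $160,616.00 = $208,046.00
$208,046.00 exceeds the $142,250 cap, so the fee is capped at $142,250.00.

$142,250.00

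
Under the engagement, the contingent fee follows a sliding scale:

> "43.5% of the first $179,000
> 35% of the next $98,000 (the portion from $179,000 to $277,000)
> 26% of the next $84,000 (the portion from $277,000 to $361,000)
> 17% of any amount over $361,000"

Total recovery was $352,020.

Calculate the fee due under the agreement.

$131,670.20

First $179,000 at 43.5% = $77,865.00
Next $98,000 at 35% = $34,300.00
Remaining $75,020 at 26% = $19,505.20
Fee: $77,865.00 + $34,300.00 + $19,505.20 = $131,670.20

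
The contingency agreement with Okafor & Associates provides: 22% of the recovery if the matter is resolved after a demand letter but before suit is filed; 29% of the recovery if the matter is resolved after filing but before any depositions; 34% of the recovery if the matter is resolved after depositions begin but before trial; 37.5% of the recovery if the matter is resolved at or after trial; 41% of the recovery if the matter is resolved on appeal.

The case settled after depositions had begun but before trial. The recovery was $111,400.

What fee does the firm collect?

$37,876.00

The matter settled after depositions had begun but before trial, so the 34% rate applies.
$111,400 × 34% = $37,876.00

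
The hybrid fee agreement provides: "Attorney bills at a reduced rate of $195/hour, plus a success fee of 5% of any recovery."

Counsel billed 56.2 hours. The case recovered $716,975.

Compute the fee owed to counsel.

$46,807.75

Hourly: 56.2 × $195 = $10,959.00
Success fee: 5% of $716,975 = $35,848.75
Total: $10,959.00 + $35,848.75 = $46,807.75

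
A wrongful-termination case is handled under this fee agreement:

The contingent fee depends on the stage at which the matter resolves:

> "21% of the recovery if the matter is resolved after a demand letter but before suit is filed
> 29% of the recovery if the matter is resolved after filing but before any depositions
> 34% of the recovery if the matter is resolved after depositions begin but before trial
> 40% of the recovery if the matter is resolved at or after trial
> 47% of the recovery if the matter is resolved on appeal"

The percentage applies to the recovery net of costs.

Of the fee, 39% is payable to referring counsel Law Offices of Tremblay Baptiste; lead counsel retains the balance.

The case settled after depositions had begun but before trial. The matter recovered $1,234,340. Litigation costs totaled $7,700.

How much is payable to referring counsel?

Fee base (net of costs): $1,234,340 − $7,700 = $1,226,640
The matter settled after depositions had begun but before trial, so the 34% rate applies.
$1,226,640 × 34% = $417,057.60
Referral share: 39% of $417,057.60 = $162,652.46; lead counsel retains $417,057.60 − $162,652.46 = $254,405.14.

$162,652.46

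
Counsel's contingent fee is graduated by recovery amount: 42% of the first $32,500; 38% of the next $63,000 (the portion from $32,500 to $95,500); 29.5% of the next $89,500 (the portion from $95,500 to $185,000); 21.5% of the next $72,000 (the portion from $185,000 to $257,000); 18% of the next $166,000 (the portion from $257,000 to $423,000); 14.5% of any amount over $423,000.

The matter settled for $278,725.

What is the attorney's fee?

$83,383.00

First $32,500 at 42% = $13,650.00
Next $63,000 at 38% = $23,940.00
Next $89,500 at 29.5% = $26,402.50
Next $72,000 at 21.5% = $15,480.00
Remaining $21,725 at 18% = $3,910.50
Fee: $13,650.00 + $23,940.00 + $26,402.50 + $15,480.00 + $3,910.50 = $83,383.00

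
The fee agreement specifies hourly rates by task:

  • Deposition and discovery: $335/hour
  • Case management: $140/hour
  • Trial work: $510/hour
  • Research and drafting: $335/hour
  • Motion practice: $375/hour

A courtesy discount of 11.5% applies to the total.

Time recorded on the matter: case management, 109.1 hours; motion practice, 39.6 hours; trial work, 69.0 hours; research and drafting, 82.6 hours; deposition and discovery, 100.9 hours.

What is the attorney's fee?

$112,206.05

Deposition and discovery: 100.9 × $335 = $33,801.50
Case management: 109.1 × $140 = $15,274.00
Trial work: 69.0 × $510 = $35,190.00
Research and drafting: 82.6 × $335 = $27,671.00
Motion practice: 39.6 × $375 = $14,850.00
Subtotal: $126,786.50
Less 11.5% discount: −$14,580.45
Total: $126,786.50 − $14,580.45 = $112,206.05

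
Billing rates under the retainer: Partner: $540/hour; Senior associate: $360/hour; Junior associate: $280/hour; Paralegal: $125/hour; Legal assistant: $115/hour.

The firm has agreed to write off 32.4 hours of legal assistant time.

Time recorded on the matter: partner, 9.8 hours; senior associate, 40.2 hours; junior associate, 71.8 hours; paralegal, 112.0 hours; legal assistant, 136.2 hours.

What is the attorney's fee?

$65,805.00

Partner: 9.8 × $540 = $5,292.00
Senior associate: 40.2 × $360 = $14,472.00
Junior associate: 71.8 × $280 = $20,104.00
Paralegal: 112.0 × $125 = $14,000.00
Legal assistant: 136.2 × $115 = $15,663.00
Subtotal: $69,531.00
Write-off: 32.4 × $115 = $3,726.00
Total: $69,531.00 − $3,726.00 = $65,805.00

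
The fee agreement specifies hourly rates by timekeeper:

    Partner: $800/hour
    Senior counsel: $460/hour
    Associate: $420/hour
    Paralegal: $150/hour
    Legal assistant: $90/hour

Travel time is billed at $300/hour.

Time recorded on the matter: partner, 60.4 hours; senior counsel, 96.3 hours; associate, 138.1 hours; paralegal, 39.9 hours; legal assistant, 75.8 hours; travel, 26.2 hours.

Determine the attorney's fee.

$171,287.00

Partner: 60.4 × $800 = $48,320.00
Senior counsel: 96.3 × $460 = $44,298.00
Associate: 138.1 × $420 = $58,002.00
Paralegal: 39.9 × $150 = $5,985.00
Legal assistant: 75.8 × $90 = $6,822.00
Subtotal: $48,320.00 + $44,298.00 + $58,002.00 + $5,985.00 + $6,822.00 = $163,427.00
Travel: 26.2 × $300 = $7,860.00
Total: $163,427.00 + $7,860.00 = $171,287.00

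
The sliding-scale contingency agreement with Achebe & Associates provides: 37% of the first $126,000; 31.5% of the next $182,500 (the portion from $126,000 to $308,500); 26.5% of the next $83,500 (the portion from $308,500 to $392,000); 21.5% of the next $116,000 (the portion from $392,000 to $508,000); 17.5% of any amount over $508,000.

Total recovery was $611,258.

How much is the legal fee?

$169,245.15

First $126,000 at 37% = $46,620.00
Next $182,500 at 31.5% = $57,487.50
Next $83,500 at 26.5% = $22,127.50
Next $116,000 at 21.5% = $24,940.00
Remaining $103,258 at 17.5% = $18,070.15
Fee: $46,620.00 + $57,487.50 + $22,127.50 + $24,940.00 + $18,070.15 = $169,245.15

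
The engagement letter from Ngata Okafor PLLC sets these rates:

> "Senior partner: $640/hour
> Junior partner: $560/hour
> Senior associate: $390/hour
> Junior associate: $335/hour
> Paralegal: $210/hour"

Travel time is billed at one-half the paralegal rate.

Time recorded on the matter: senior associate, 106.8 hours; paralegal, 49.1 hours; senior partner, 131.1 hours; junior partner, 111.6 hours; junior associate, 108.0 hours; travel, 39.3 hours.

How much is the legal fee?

$238,669.50

Senior partner: 131.1 × $640 = $83,904.00
Junior partner: 111.6 × $560 = $62,496.00
Senior associate: 106.8 × $390 = $41,652.00
Junior associate: 108.0 × $335 = $36,180.00
Paralegal: 49.1 × $210 = $10,311.00
Subtotal: $83,904.00 + $62,496.00 + $41,652.00 + $36,180.00 + $10,311.00 = $234,543.00
Travel: 39.3 × ($210 ÷ 2) = 39.3 × $105.00 = $4,126.50
Total: $234,543.00 + $4,126.50 = $238,669.50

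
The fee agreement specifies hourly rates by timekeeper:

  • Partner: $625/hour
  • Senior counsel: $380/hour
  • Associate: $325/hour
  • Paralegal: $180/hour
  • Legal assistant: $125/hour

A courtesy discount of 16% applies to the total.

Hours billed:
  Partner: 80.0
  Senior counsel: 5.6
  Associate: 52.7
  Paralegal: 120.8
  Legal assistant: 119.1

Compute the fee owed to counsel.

$88,945.08

Partner: 80.0 × $625 = $50,000.00
Senior counsel: 5.6 × $380 = $2,128.00
Associate: 52.7 × $325 = $17,127.50
Paralegal: 120.8 × $180 = $21,744.00
Legal assistant: 119.1 × $125 = $14,887.50
Subtotal: $105,887.00
Less 16% discount: −$16,941.92
Total: $105,887.00 − $16,941.92 = $88,945.08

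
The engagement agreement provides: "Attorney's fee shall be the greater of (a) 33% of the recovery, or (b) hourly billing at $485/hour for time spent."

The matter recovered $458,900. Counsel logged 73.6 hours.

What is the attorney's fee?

(a) 33% of $458,900 = $151,437.00
(b) 73.6 × $485 = $35,696.00
The greater is (a): $151,437.00.

$151,437.00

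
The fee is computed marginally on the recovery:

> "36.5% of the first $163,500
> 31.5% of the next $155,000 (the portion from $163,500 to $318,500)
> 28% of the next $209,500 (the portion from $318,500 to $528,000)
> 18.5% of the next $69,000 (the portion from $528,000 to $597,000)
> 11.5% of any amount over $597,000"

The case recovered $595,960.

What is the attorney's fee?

First $163,500 at 36.5% = $59,677.50
Next $155,000 at 31.5% = $48,825.00
Next $209,500 at 28% = $58,660.00
Remaining $67,960 at 18.5% = $12,572.60
Fee: $59,677.50 + $48,825.00 + $58,660.00 + $12,572.60 = $179,735.10

$179,735.10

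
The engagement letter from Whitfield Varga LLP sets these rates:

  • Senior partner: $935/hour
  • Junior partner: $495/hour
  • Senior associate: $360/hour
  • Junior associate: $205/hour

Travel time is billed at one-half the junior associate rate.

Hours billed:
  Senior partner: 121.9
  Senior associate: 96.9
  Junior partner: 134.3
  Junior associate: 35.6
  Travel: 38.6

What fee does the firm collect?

$226,593.50

Senior partner: 121.9 × $935 = $113,976.50
Junior partner: 134.3 × $495 = $66,478.50
Senior associate: 96.9 × $360 = $34,884.00
Junior associate: 35.6 × $205 = $7,298.00
Subtotal: $113,976.50 + $66,478.50 + $34,884.00 + $7,298.00 = $222,637.00
Travel: 38.6 × ($205 ÷ 2) = 38.6 × $102.50 = $3,956.50
Total: $222,637.00 + $3,956.50 = $226,593.50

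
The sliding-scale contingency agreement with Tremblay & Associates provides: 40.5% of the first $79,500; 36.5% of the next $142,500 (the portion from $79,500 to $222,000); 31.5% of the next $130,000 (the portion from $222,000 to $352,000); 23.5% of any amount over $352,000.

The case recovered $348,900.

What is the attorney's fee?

First $79,500 at 40.5% = $32,197.50
Next $142,500 at 36.5% = $52,012.50
Remaining $126,900 at 31.5% = $39,973.50
Fee: $32,197.50 + $52,012.50 + $39,973.50 = $124,183.50

$124,183.50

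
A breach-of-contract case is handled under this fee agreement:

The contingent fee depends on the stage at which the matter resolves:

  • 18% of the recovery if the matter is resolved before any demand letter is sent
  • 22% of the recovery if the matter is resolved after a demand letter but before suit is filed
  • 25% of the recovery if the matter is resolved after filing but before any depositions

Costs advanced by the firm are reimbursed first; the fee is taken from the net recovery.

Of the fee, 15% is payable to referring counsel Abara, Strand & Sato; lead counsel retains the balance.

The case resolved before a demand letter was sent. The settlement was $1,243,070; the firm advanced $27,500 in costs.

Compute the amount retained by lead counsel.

$185,982.21

Fee base (net of costs): $1,243,070 − $27,500 = $1,215,570
The matter resolved before a demand letter was sent, so the 18% rate applies.
$1,215,570 × 18% = $218,802.60
Referral share: 15% of $218,802.60 = $32,820.39; lead counsel retains $218,802.60 − $32,820.39 = $185,982.21.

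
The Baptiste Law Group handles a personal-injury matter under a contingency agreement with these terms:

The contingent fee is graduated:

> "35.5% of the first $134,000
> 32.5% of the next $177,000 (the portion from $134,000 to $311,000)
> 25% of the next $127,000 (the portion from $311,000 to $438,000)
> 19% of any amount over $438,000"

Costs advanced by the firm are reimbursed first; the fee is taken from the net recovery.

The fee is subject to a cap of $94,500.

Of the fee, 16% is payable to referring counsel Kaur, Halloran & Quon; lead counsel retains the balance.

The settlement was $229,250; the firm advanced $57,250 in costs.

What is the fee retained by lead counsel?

$50,332.80

Fee base (net of costs): $229,250 − $57,250 = $172,000
First $134,000 at 35.5% = $47,570.00
Remaining $38,000 at 32.5% = $12,350.00
Fee: $47,570.00 + $12,350.00 = $59,920.00
$59,920.00 is under the $94,500 cap.
Referral share: 16% of $59,920.00 = $9,587.20; lead counsel retains $59,920.00 − $9,587.20 = $50,332.80.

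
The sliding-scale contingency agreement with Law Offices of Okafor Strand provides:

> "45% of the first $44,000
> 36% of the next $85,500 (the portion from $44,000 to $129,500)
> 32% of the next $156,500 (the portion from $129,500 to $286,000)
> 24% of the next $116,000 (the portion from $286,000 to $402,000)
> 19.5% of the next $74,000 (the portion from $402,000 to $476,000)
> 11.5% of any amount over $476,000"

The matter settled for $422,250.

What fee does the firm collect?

First $44,000 at 45% = $19,800.00
Next $85,500 at 36% = $30,780.00
Next $156,500 at 32% = $50,080.00
Next $116,000 at 24% = $27,840.00
Remaining $20,250 at 19.5% = $3,948.75
Fee: $19,800.00 + $30,780.00 + $50,080.00 + $27,840.00 + $3,948.75 = $132,448.75

$132,448.75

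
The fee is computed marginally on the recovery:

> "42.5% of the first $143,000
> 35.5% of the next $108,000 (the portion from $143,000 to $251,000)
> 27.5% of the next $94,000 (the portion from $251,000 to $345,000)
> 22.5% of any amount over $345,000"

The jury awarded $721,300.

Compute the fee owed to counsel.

$209,632.50

First $143,000 at 42.5% = $60,775.00
Next $108,000 at 35.5% = $38,340.00
Next $94,000 at 27.5% = $25,850.00
Remaining $376,300 at 22.5% = $84,667.50
Fee: $60,775.00 + $38,340.00 + $25,850.00 + $84,667.50 = $209,632.50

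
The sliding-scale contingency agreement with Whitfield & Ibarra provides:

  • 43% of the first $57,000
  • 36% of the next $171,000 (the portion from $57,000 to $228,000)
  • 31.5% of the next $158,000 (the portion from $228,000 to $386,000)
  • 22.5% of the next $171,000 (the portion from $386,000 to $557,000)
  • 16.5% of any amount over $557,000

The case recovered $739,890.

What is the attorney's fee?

$204,491.85

First $57,000 at 43% = $24,510.00
Next $171,000 at 36% = $61,560.00
Next $158,000 at 31.5% = $49,770.00
Next $171,000 at 22.5% = $38,475.00
Remaining $182,890 at 16.5% = $30,176.85
Fee: $24,510.00 + $61,560.00 + $49,770.00 + $38,475.00 + $30,176.85 = $204,491.85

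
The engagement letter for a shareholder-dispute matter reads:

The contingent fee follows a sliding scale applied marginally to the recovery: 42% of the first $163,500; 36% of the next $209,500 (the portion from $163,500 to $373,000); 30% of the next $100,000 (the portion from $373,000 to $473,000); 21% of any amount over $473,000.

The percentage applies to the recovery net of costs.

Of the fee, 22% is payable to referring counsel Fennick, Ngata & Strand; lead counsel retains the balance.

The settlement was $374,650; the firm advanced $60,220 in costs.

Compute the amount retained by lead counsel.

$95,943.74

Fee base (net of costs): $374,650 − $60,220 = $314,430
First $163,500 at 42% = $68,670.00
Remaining $150,930 at 36% = $54,334.80
Fee: $68,670.00 + $54,334.80 = $123,004.80
Referral share: 22% of $123,004.80 = $27,061.06; lead counsel retains $123,004.80 − $27,061.06 = $95,943.74.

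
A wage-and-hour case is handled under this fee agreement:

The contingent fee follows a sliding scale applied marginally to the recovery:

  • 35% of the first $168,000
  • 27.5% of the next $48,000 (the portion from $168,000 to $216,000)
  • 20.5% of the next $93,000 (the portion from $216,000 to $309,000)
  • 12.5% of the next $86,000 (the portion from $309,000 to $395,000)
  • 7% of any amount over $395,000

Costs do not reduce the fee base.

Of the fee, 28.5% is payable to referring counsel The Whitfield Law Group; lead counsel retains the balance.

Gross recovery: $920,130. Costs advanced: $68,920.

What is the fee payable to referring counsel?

Fee base is the gross recovery, $920,130; costs are reimbursed separately.
First $168,000 at 35% = $58,800.00
Next $48,000 at 27.5% = $13,200.00
Next $93,000 at 20.5% = $19,065.00
Next $86,000 at 12.5% = $10,750.00
Remaining $525,130 at 7% = $36,759.10
Fee: $58,800.00 + $13,200.00 + $19,065.00 + $10,750.00 + $36,759.10 = $138,574.10
Referral share: 28.5% of $138,574.10 = $39,493.62; lead counsel retains $138,574.10 − $39,493.62 = $99,080.48.

$39,493.62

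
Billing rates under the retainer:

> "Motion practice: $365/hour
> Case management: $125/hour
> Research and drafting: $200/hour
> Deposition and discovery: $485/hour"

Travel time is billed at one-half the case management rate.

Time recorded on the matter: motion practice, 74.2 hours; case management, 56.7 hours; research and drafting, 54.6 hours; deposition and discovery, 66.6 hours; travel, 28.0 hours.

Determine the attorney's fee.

Motion practice: 74.2 × $365 = $27,083.00
Case management: 56.7 × $125 = $7,087.50
Research and drafting: 54.6 × $200 = $10,920.00
Deposition and discovery: 66.6 × $485 = $32,301.00
Subtotal: $27,083.00 + $7,087.50 + $10,920.00 + $32,301.00 = $77,391.50
Travel: 28.0 × ($125 ÷ 2) = 28.0 × $62.50 = $1,750.00
Total: $77,391.50 + $1,750.00 = $79,141.50

$79,141.50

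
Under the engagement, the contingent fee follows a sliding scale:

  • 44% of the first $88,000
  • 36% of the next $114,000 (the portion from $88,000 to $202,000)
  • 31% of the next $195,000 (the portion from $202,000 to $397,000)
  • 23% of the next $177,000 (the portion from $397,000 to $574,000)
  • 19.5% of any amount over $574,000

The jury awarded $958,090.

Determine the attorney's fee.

First $88,000 at 44% = $38,720.00
Next $114,000 at 36% = $41,040.00
Next $195,000 at 31% = $60,450.00
Next $177,000 at 23% = $40,710.00
Remaining $384,090 at 19.5% = $74,897.55
Fee: $38,720.00 + $41,040.00 + $60,450.00 + $40,710.00 + $74,897.55 = $255,817.55

$255,817.55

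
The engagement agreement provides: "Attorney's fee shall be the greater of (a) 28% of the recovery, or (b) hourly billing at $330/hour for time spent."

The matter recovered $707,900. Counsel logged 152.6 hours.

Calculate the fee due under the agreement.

(a) 28% of $707,900 = $198,212.00
(b) 152.6 × $330 = $50,358.00
The greater is (a): $198,212.00.

$198,212.00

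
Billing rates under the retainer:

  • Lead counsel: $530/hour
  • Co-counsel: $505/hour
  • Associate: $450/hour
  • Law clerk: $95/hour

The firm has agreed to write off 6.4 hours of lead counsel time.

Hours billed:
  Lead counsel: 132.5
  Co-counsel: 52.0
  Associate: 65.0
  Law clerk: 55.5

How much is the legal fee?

$127,615.50

Lead counsel: 132.5 × $530 = $70,225.00
Co-counsel: 52.0 × $505 = $26,260.00
Associate: 65.0 × $450 = $29,250.00
Law clerk: 55.5 × $95 = $5,272.50
Subtotal: $131,007.50
Write-off: 6.4 × $530 = $3,392.00
Total: $131,007.50 − $3,392.00 = $127,615.50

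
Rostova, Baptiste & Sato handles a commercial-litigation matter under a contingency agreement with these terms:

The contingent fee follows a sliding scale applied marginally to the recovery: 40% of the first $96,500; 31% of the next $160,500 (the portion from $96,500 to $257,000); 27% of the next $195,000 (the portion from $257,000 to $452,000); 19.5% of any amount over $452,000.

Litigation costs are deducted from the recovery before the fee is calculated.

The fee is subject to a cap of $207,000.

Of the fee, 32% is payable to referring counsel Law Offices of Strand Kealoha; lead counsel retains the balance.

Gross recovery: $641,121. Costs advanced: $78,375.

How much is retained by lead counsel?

$110,568.32

Fee base (net of costs): $641,121 − $78,375 = $562,746
First $96,500 at 40% = $38,600.00
Next $160,500 at 31% = $49,755.00
Next $195,000 at 27% = $52,650.00
Remaining $110,746 at 19.5% = $21,595.47
Fee: $38,600.00 + $49,755.00 + $52,650.00 + $21,595.47 = $162,600.47
$162,600.47 is under the $207,000 cap.
Referral share: 32% of $162,600.47 = $52,032.15; lead counsel retains $162,600.47 − $52,032.15 = $110,568.32.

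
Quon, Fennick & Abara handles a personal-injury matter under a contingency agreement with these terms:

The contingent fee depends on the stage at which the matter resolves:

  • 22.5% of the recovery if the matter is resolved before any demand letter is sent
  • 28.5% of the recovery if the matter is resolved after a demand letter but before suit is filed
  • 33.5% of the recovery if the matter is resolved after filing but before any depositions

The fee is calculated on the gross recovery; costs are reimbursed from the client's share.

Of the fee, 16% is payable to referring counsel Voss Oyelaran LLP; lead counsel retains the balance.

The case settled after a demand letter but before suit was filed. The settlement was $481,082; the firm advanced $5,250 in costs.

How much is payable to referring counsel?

Fee base is the gross recovery, $481,082; costs are reimbursed separately.
The matter settled after a demand letter but before suit was filed, so the 28.5% rate applies.
$481,082 × 28.5% = $137,108.37
Referral share: 16% of $137,108.37 = $21,937.34; lead counsel retains $137,108.37 − $21,937.34 = $115,171.03.

$21,937.34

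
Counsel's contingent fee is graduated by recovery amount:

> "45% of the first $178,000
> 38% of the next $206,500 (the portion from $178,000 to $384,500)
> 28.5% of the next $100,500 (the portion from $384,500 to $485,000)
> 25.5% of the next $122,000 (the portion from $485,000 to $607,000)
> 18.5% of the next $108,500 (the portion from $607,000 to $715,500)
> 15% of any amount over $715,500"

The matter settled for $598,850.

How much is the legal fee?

First $178,000 at 45% = $80,100.00
Next $206,500 at 38% = $78,470.00
Next $100,500 at 28.5% = $28,642.50
Remaining $113,850 at 25.5% = $29,031.75
Fee: $80,100.00 + $78,470.00 + $28,642.50 + $29,031.75 = $216,244.25

$216,244.25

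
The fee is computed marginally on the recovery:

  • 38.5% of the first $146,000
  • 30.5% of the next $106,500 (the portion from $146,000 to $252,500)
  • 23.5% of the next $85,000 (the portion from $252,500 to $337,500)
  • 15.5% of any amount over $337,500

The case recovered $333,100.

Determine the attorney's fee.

$107,633.50

First $146,000 at 38.5% = $56,210.00
Next $106,500 at 30.5% = $32,482.50
Remaining $80,600 at 23.5% = $18,941.00
Fee: $56,210.00 + $32,482.50 + $18,941.00 = $107,633.50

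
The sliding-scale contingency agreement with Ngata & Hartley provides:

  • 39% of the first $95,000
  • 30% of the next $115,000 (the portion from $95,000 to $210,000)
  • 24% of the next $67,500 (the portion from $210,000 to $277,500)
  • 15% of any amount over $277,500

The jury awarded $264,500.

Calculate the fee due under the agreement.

$84,630.00

First $95,000 at 39% = $37,050.00
Next $115,000 at 30% = $34,500.00
Remaining $54,500 at 24% = $13,080.00
Fee: $37,050.00 + $34,500.00 + $13,080.00 = $84,630.00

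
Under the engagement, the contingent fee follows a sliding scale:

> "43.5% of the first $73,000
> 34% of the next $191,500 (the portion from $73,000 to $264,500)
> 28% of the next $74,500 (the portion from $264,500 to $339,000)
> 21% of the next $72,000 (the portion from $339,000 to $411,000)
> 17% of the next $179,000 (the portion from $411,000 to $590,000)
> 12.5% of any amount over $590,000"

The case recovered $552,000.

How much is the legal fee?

$156,815.00

First $73,000 at 43.5% = $31,755.00
Next $191,500 at 34% = $65,110.00
Next $74,500 at 28% = $20,860.00
Next $72,000 at 21% = $15,120.00
Remaining $141,000 at 17% = $23,970.00
Fee: $31,755.00 + $65,110.00 + $20,860.00 + $15,120.00 + $23,970.00 = $156,815.00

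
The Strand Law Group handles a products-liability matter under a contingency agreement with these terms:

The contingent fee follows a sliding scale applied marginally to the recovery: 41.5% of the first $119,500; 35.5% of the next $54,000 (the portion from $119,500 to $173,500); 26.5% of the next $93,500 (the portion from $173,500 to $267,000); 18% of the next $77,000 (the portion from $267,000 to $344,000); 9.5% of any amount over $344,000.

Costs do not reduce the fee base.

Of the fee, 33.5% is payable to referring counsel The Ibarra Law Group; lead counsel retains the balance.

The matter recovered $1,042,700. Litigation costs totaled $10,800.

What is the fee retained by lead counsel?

$115,561.37

Fee base is the gross recovery, $1,042,700; costs are reimbursed separately.
First $119,500 at 41.5% = $49,592.50
Next $54,000 at 35.5% = $19,170.00
Next $93,500 at 26.5% = $24,777.50
Next $77,000 at 18% = $13,860.00
Remaining $698,700 at 9.5% = $66,376.50
Fee: $49,592.50 + $19,170.00 + $24,777.50 + $13,860.00 + $66,376.50 = $173,776.50
Referral share: 33.5% of $173,776.50 = $58,215.13; lead counsel retains $173,776.50 − $58,215.13 = $115,561.37.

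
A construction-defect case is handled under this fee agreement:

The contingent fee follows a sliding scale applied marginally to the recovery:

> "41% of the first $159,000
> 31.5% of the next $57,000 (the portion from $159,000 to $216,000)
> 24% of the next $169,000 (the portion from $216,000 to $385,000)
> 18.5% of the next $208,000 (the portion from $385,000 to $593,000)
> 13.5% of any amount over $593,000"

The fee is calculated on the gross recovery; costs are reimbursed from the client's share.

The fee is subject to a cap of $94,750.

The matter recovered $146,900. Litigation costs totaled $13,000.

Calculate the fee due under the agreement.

$60,229.00

Fee base is the gross recovery, $146,900; costs are reimbursed separately.
First $146,900 at 41% = $60,229.00
$60,229.00 is under the $94,750 cap.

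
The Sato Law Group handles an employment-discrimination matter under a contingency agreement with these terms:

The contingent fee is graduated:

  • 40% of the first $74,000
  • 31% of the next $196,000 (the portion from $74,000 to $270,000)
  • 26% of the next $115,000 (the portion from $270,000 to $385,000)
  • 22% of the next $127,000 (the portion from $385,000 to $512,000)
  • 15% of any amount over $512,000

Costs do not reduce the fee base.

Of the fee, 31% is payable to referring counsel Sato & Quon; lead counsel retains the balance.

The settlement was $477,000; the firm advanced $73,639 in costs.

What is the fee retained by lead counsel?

Fee base is the gross recovery, $477,000; costs are reimbursed separately.
First $74,000 at 40% = $29,600.00
Next $196,000 at 31% = $60,760.00
Next $115,000 at 26% = $29,900.00
Remaining $92,000 at 22% = $20,240.00
Fee: $29,600.00 + $60,760.00 + $29,900.00 + $20,240.00 = $140,500.00
Referral share: 31% of $140,500.00 = $43,555.00; lead counsel retains $140,500.00 − $43,555.00 = $96,945.00.

$96,945.00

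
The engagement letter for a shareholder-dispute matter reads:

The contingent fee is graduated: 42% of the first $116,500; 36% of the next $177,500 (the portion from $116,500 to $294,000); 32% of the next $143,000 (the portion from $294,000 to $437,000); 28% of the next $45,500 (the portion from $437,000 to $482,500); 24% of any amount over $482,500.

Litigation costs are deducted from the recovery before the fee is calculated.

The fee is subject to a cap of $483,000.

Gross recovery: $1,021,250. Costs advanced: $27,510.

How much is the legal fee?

$294,027.60

Fee base (net of costs): $1,021,250 − $27,510 = $993,740
First $116,500 at 42% = $48,930.00
Next $177,500 at 36% = $63,900.00
Next $143,000 at 32% = $45,760.00
Next $45,500 at 28% = $12,740.00
Remaining $511,240 at 24% = $122,697.60
Fee: $48,930.00 + $63,900.00 + $45,760.00 + $12,740.00 + $122,697.60 = $294,027.60
$294,027.60 is under the $483,000 cap.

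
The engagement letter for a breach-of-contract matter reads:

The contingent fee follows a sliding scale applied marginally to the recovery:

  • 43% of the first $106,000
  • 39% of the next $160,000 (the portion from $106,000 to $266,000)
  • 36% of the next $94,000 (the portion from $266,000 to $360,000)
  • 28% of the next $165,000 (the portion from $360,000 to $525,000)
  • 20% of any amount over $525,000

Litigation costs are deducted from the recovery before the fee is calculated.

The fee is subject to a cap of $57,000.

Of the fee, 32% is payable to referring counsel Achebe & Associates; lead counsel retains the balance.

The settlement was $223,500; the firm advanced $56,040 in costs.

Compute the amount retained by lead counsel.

$38,760.00

Fee base (net of costs): $223,500 − $56,040 = $167,460
First $106,000 at 43% = $45,580.00
Remaining $61,460 at 39% = $23,969.40
Fee: $45,580.00 + $23,969.40 = $69,549.40
$69,549.40 exceeds the $57,000 cap, so the fee is capped at $57,000.00.
Referral share: 32% of $57,000.00 = $18,240.00; lead counsel retains $57,000.00 − $18,240.00 = $38,760.00.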